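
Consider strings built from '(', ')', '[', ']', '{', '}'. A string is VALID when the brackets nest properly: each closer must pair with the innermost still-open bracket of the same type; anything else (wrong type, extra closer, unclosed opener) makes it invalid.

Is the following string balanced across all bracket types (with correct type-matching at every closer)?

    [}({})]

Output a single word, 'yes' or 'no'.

pos 0: push '['; stack = [
pos 1: saw closer '}' but top of stack is '[' (expected ']') → INVALID
Verdict: type mismatch at position 1: '}' closes '[' → no

Answer: no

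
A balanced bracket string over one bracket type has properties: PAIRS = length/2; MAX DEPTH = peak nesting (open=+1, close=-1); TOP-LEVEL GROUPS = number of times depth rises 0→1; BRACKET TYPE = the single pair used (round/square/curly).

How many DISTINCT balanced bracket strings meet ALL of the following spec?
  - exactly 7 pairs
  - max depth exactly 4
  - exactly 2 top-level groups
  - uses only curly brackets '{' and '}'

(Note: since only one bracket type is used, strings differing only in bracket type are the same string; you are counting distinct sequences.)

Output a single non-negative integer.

Spec: pairs=7 depth=4 groups=2
Count(depth <= 4) = 114
Count(depth <= 3) = 64
Count(depth == 4) = 114 - 64 = 50

Answer: 50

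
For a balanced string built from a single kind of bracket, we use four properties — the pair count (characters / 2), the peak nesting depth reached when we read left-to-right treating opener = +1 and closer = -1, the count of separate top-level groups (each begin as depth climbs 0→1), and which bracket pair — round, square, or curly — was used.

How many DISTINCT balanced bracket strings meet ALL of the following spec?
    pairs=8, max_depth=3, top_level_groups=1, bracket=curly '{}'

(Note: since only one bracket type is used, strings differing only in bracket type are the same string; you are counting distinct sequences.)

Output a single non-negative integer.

Answer: 63

Derivation:
Spec: pairs=8 depth=3 groups=1
Count(depth <= 3) = 64
Count(depth <= 2) = 1
Count(depth == 3) = 64 - 1 = 63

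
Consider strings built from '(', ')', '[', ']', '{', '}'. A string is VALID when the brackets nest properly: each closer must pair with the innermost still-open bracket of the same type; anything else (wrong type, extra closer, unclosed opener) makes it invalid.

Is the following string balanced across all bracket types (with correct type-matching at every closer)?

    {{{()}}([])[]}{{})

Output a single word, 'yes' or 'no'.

Answer: no

Derivation:
pos 0: push '{'; stack = {
pos 1: push '{'; stack = {{
pos 2: push '{'; stack = {{{
pos 3: push '('; stack = {{{(
pos 4: ')' matches '('; pop; stack = {{{
pos 5: '}' matches '{'; pop; stack = {{
pos 6: '}' matches '{'; pop; stack = {
pos 7: push '('; stack = {(
pos 8: push '['; stack = {([
pos 9: ']' matches '['; pop; stack = {(
pos 10: ')' matches '('; pop; stack = {
pos 11: push '['; stack = {[
pos 12: ']' matches '['; pop; stack = {
pos 13: '}' matches '{'; pop; stack = (empty)
pos 14: push '{'; stack = {
pos 15: push '{'; stack = {{
pos 16: '}' matches '{'; pop; stack = {
pos 17: saw closer ')' but top of stack is '{' (expected '}') → INVALID
Verdict: type mismatch at position 17: ')' closes '{' → no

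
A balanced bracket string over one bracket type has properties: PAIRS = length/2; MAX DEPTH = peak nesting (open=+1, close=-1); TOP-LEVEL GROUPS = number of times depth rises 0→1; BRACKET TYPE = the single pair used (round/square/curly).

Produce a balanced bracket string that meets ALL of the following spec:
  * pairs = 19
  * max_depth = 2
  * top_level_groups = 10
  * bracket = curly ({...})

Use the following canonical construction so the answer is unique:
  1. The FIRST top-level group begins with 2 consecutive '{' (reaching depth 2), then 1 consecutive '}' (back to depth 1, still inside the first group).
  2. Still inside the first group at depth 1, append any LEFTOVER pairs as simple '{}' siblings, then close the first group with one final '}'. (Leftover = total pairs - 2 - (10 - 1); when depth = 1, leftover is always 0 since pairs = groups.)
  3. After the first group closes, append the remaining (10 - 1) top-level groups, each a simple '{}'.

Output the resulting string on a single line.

Spec: pairs=19 depth=2 groups=10
Leftover pairs = 19 - 2 - (10-1) = 8
First group: deep chain of depth 2 + 8 sibling pairs
Remaining 9 groups: simple '{}' each

Answer: {{}{}{}{}{}{}{}{}{}}{}{}{}{}{}{}{}{}{}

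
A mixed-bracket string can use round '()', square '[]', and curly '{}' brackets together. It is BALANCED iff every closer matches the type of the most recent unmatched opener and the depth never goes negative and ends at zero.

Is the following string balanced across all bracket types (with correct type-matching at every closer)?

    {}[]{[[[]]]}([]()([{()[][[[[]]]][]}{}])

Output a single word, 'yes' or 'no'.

Answer: no

Derivation:
pos 0: push '{'; stack = {
pos 1: '}' matches '{'; pop; stack = (empty)
pos 2: push '['; stack = [
pos 3: ']' matches '['; pop; stack = (empty)
pos 4: push '{'; stack = {
pos 5: push '['; stack = {[
pos 6: push '['; stack = {[[
pos 7: push '['; stack = {[[[
pos 8: ']' matches '['; pop; stack = {[[
pos 9: ']' matches '['; pop; stack = {[
pos 10: ']' matches '['; pop; stack = {
pos 11: '}' matches '{'; pop; stack = (empty)
pos 12: push '('; stack = (
pos 13: push '['; stack = ([
pos 14: ']' matches '['; pop; stack = (
pos 15: push '('; stack = ((
pos 16: ')' matches '('; pop; stack = (
pos 17: push '('; stack = ((
pos 18: push '['; stack = (([
pos 19: push '{'; stack = (([{
pos 20: push '('; stack = (([{(
pos 21: ')' matches '('; pop; stack = (([{
pos 22: push '['; stack = (([{[
pos 23: ']' matches '['; pop; stack = (([{
pos 24: push '['; stack = (([{[
pos 25: push '['; stack = (([{[[
pos 26: push '['; stack = (([{[[[
pos 27: push '['; stack = (([{[[[[
pos 28: ']' matches '['; pop; stack = (([{[[[
pos 29: ']' matches '['; pop; stack = (([{[[
pos 30: ']' matches '['; pop; stack = (([{[
pos 31: ']' matches '['; pop; stack = (([{
pos 32: push '['; stack = (([{[
pos 33: ']' matches '['; pop; stack = (([{
pos 34: '}' matches '{'; pop; stack = (([
pos 35: push '{'; stack = (([{
pos 36: '}' matches '{'; pop; stack = (([
pos 37: ']' matches '['; pop; stack = ((
pos 38: ')' matches '('; pop; stack = (
end: stack still non-empty (() → INVALID
Verdict: unclosed openers at end: ( → no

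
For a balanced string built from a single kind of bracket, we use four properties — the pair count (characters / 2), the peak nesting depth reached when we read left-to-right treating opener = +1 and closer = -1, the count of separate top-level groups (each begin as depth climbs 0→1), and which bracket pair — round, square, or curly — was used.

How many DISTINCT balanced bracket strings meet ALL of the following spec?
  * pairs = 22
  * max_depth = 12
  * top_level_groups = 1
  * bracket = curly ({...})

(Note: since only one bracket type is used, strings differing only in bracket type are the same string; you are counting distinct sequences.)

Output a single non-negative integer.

Answer: 460879770

Derivation:
Spec: pairs=22 depth=12 groups=1
Count(depth <= 12) = 24229457252
Count(depth <= 11) = 23768577482
Count(depth == 12) = 24229457252 - 23768577482 = 460879770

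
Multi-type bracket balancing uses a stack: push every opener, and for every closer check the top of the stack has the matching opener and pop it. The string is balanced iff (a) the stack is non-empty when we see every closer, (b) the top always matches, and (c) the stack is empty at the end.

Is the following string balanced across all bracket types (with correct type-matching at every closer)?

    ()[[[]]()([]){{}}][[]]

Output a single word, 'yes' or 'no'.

pos 0: push '('; stack = (
pos 1: ')' matches '('; pop; stack = (empty)
pos 2: push '['; stack = [
pos 3: push '['; stack = [[
pos 4: push '['; stack = [[[
pos 5: ']' matches '['; pop; stack = [[
pos 6: ']' matches '['; pop; stack = [
pos 7: push '('; stack = [(
pos 8: ')' matches '('; pop; stack = [
pos 9: push '('; stack = [(
pos 10: push '['; stack = [([
pos 11: ']' matches '['; pop; stack = [(
pos 12: ')' matches '('; pop; stack = [
pos 13: push '{'; stack = [{
pos 14: push '{'; stack = [{{
pos 15: '}' matches '{'; pop; stack = [{
pos 16: '}' matches '{'; pop; stack = [
pos 17: ']' matches '['; pop; stack = (empty)
pos 18: push '['; stack = [
pos 19: push '['; stack = [[
pos 20: ']' matches '['; pop; stack = [
pos 21: ']' matches '['; pop; stack = (empty)
end: stack empty → VALID
Verdict: properly nested → yes

Answer: yes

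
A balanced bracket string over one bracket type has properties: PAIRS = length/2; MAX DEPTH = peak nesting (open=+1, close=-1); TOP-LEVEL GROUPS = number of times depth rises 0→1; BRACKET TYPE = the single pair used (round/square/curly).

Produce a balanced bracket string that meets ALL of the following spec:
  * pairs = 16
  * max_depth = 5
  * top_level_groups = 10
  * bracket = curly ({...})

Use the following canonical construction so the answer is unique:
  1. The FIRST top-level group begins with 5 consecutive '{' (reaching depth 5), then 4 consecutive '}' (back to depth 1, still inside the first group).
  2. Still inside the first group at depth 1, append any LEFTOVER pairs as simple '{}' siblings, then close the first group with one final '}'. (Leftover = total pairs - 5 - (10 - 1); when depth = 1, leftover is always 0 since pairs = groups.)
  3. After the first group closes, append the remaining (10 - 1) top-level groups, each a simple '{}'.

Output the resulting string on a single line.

Spec: pairs=16 depth=5 groups=10
Leftover pairs = 16 - 5 - (10-1) = 2
First group: deep chain of depth 5 + 2 sibling pairs
Remaining 9 groups: simple '{}' each

Answer: {{{{{}}}}{}{}}{}{}{}{}{}{}{}{}{}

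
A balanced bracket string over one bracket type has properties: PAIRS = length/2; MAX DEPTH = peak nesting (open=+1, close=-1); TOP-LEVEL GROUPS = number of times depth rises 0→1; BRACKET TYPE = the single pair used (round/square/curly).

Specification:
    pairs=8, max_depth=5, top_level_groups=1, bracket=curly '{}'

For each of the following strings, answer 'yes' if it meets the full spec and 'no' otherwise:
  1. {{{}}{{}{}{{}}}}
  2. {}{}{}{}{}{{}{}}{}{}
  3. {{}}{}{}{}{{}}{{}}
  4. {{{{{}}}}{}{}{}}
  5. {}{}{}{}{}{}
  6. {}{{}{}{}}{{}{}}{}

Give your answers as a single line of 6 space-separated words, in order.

Answer: no no no yes no no

Derivation:
String 1 '{{{}}{{}{}{{}}}}': depth seq [1 2 3 2 1 2 3 2 3 2 3 4 3 2 1 0]
  -> pairs=8 depth=4 groups=1 -> no
String 2 '{}{}{}{}{}{{}{}}{}{}': depth seq [1 0 1 0 1 0 1 0 1 0 1 2 1 2 1 0 1 0 1 0]
  -> pairs=10 depth=2 groups=8 -> no
String 3 '{{}}{}{}{}{{}}{{}}': depth seq [1 2 1 0 1 0 1 0 1 0 1 2 1 0 1 2 1 0]
  -> pairs=9 depth=2 groups=6 -> no
String 4 '{{{{{}}}}{}{}{}}': depth seq [1 2 3 4 5 4 3 2 1 2 1 2 1 2 1 0]
  -> pairs=8 depth=5 groups=1 -> yes
String 5 '{}{}{}{}{}{}': depth seq [1 0 1 0 1 0 1 0 1 0 1 0]
  -> pairs=6 depth=1 groups=6 -> no
String 6 '{}{{}{}{}}{{}{}}{}': depth seq [1 0 1 2 1 2 1 2 1 0 1 2 1 2 1 0 1 0]
  -> pairs=9 depth=2 groups=4 -> no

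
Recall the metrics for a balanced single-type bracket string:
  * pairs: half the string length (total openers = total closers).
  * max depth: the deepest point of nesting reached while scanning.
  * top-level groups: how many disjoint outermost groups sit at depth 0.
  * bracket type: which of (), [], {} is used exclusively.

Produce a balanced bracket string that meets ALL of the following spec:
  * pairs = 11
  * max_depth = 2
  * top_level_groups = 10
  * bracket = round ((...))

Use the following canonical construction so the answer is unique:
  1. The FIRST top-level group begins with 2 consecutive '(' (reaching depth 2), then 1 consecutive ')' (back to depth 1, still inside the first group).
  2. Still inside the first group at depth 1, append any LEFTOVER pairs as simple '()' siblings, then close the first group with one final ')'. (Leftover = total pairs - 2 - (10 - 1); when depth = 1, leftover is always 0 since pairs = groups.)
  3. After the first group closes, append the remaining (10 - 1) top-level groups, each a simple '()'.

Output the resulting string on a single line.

Spec: pairs=11 depth=2 groups=10
Leftover pairs = 11 - 2 - (10-1) = 0
First group: deep chain of depth 2 + 0 sibling pairs
Remaining 9 groups: simple '()' each

Answer: (())()()()()()()()()()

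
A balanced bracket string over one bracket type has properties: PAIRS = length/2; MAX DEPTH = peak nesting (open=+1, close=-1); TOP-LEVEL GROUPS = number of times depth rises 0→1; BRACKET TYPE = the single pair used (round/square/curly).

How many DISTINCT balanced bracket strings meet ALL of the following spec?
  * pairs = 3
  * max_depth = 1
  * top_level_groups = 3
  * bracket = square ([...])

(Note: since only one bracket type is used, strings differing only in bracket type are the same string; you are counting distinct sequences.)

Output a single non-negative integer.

Answer: 1

Derivation:
Spec: pairs=3 depth=1 groups=3
Count(depth <= 1) = 1
Count(depth <= 0) = 0
Count(depth == 1) = 1 - 0 = 1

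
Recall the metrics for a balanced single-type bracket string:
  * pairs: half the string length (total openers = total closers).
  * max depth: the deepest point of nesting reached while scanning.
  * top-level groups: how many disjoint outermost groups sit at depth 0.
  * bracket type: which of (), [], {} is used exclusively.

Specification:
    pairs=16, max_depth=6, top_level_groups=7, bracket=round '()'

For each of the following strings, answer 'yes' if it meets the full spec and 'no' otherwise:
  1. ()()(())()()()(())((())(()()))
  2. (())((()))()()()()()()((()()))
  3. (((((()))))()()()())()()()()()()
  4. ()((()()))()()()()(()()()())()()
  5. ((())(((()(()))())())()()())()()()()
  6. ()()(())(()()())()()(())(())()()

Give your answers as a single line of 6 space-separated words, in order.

Answer: no no yes no no no

Derivation:
String 1 '()()(())()()()(())((())(()()))': depth seq [1 0 1 0 1 2 1 0 1 0 1 0 1 0 1 2 1 0 1 2 3 2 1 2 3 2 3 2 1 0]
  -> pairs=15 depth=3 groups=8 -> no
String 2 '(())((()))()()()()()()((()()))': depth seq [1 2 1 0 1 2 3 2 1 0 1 0 1 0 1 0 1 0 1 0 1 0 1 2 3 2 3 2 1 0]
  -> pairs=15 depth=3 groups=9 -> no
String 3 '(((((()))))()()()())()()()()()()': depth seq [1 2 3 4 5 6 5 4 3 2 1 2 1 2 1 2 1 2 1 0 1 0 1 0 1 0 1 0 1 0 1 0]
  -> pairs=16 depth=6 groups=7 -> yes
String 4 '()((()()))()()()()(()()()())()()': depth seq [1 0 1 2 3 2 3 2 1 0 1 0 1 0 1 0 1 0 1 2 1 2 1 2 1 2 1 0 1 0 1 0]
  -> pairs=16 depth=3 groups=9 -> no
String 5 '((())(((()(()))())())()()())()()()()': depth seq [1 2 3 2 1 2 3 4 5 4 5 6 5 4 3 4 3 2 3 2 1 2 1 2 1 2 1 0 1 0 1 0 1 0 1 0]
  -> pairs=18 depth=6 groups=5 -> no
String 6 '()()(())(()()())()()(())(())()()': depth seq [1 0 1 0 1 2 1 0 1 2 1 2 1 2 1 0 1 0 1 0 1 2 1 0 1 2 1 0 1 0 1 0]
  -> pairs=16 depth=2 groups=10 -> no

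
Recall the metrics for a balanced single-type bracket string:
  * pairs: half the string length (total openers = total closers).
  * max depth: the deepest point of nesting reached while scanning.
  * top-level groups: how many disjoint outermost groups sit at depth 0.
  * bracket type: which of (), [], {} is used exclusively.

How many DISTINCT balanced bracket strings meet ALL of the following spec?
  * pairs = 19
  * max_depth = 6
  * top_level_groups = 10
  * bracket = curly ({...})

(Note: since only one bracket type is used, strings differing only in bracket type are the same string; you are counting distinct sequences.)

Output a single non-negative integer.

Answer: 98010

Derivation:
Spec: pairs=19 depth=6 groups=10
Count(depth <= 6) = 2444250
Count(depth <= 5) = 2346240
Count(depth == 6) = 2444250 - 2346240 = 98010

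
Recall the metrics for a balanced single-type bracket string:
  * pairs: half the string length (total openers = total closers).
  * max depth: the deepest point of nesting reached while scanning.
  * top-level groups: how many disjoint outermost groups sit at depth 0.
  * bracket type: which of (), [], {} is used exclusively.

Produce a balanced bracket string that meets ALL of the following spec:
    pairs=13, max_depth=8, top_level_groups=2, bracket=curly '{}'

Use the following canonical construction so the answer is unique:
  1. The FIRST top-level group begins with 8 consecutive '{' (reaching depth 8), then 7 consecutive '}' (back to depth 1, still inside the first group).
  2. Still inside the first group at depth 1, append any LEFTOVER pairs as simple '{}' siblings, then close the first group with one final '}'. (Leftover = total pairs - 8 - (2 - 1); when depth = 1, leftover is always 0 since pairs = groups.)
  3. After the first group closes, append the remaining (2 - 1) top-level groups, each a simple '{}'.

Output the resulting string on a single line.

Answer: {{{{{{{{}}}}}}}{}{}{}{}}{}

Derivation:
Spec: pairs=13 depth=8 groups=2
Leftover pairs = 13 - 8 - (2-1) = 4
First group: deep chain of depth 8 + 4 sibling pairs
Remaining 1 groups: simple '{}' each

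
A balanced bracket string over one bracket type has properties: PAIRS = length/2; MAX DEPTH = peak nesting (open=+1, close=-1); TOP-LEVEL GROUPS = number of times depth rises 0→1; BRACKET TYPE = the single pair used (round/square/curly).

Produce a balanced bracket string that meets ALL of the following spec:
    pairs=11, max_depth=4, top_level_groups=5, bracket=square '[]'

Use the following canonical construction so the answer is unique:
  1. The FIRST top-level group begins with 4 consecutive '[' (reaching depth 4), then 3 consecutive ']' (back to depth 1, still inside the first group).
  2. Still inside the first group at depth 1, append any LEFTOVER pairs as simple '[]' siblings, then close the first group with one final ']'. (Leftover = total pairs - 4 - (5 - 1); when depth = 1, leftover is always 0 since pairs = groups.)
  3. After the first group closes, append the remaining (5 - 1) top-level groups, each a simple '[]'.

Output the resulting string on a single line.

Answer: [[[[]]][][][]][][][][]

Derivation:
Spec: pairs=11 depth=4 groups=5
Leftover pairs = 11 - 4 - (5-1) = 3
First group: deep chain of depth 4 + 3 sibling pairs
Remaining 4 groups: simple '[]' each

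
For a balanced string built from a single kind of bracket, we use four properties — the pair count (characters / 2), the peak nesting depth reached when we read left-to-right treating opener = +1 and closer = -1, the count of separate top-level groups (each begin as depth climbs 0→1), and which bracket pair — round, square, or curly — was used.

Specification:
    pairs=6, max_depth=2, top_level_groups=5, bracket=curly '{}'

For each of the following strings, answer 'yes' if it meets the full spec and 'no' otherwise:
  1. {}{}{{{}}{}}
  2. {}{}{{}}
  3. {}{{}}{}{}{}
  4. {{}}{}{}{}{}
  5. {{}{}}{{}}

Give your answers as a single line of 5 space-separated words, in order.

String 1 '{}{}{{{}}{}}': depth seq [1 0 1 0 1 2 3 2 1 2 1 0]
  -> pairs=6 depth=3 groups=3 -> no
String 2 '{}{}{{}}': depth seq [1 0 1 0 1 2 1 0]
  -> pairs=4 depth=2 groups=3 -> no
String 3 '{}{{}}{}{}{}': depth seq [1 0 1 2 1 0 1 0 1 0 1 0]
  -> pairs=6 depth=2 groups=5 -> yes
String 4 '{{}}{}{}{}{}': depth seq [1 2 1 0 1 0 1 0 1 0 1 0]
  -> pairs=6 depth=2 groups=5 -> yes
String 5 '{{}{}}{{}}': depth seq [1 2 1 2 1 0 1 2 1 0]
  -> pairs=5 depth=2 groups=2 -> no

Answer: no no yes yes no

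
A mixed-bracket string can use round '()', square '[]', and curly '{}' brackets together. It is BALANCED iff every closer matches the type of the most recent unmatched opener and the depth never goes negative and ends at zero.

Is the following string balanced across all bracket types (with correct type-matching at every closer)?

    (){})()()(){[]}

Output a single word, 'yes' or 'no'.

pos 0: push '('; stack = (
pos 1: ')' matches '('; pop; stack = (empty)
pos 2: push '{'; stack = {
pos 3: '}' matches '{'; pop; stack = (empty)
pos 4: saw closer ')' but stack is empty → INVALID
Verdict: unmatched closer ')' at position 4 → no

Answer: no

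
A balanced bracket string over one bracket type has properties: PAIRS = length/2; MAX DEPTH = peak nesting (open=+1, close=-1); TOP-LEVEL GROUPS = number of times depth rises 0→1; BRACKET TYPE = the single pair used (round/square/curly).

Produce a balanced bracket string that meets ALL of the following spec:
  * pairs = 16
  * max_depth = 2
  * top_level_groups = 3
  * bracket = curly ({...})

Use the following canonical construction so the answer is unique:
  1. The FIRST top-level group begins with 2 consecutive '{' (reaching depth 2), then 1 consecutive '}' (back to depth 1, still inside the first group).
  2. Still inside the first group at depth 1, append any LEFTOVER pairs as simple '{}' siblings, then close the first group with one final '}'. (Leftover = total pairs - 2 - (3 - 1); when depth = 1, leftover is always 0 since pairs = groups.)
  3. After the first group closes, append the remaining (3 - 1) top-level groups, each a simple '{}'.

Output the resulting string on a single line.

Answer: {{}{}{}{}{}{}{}{}{}{}{}{}{}}{}{}

Derivation:
Spec: pairs=16 depth=2 groups=3
Leftover pairs = 16 - 2 - (3-1) = 12
First group: deep chain of depth 2 + 12 sibling pairs
Remaining 2 groups: simple '{}' each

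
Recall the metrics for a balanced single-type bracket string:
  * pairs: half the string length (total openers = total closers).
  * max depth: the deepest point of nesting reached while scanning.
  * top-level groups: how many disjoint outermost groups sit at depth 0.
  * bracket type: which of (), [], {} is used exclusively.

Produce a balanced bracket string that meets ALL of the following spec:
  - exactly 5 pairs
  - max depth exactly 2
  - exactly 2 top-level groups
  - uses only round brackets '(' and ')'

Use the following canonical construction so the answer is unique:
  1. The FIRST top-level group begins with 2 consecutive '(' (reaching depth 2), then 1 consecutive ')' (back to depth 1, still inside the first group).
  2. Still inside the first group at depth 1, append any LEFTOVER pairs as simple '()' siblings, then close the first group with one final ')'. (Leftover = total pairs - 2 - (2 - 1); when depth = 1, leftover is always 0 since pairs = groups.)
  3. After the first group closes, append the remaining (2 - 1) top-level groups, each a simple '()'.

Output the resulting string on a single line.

Spec: pairs=5 depth=2 groups=2
Leftover pairs = 5 - 2 - (2-1) = 2
First group: deep chain of depth 2 + 2 sibling pairs
Remaining 1 groups: simple '()' each

Answer: (()()())()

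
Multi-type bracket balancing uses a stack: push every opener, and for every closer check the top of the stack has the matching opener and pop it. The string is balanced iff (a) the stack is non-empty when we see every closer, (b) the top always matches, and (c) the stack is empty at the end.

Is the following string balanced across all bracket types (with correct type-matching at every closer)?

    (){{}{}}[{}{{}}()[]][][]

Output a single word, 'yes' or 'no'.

pos 0: push '('; stack = (
pos 1: ')' matches '('; pop; stack = (empty)
pos 2: push '{'; stack = {
pos 3: push '{'; stack = {{
pos 4: '}' matches '{'; pop; stack = {
pos 5: push '{'; stack = {{
pos 6: '}' matches '{'; pop; stack = {
pos 7: '}' matches '{'; pop; stack = (empty)
pos 8: push '['; stack = [
pos 9: push '{'; stack = [{
pos 10: '}' matches '{'; pop; stack = [
pos 11: push '{'; stack = [{
pos 12: push '{'; stack = [{{
pos 13: '}' matches '{'; pop; stack = [{
pos 14: '}' matches '{'; pop; stack = [
pos 15: push '('; stack = [(
pos 16: ')' matches '('; pop; stack = [
pos 17: push '['; stack = [[
pos 18: ']' matches '['; pop; stack = [
pos 19: ']' matches '['; pop; stack = (empty)
pos 20: push '['; stack = [
pos 21: ']' matches '['; pop; stack = (empty)
pos 22: push '['; stack = [
pos 23: ']' matches '['; pop; stack = (empty)
end: stack empty → VALID
Verdict: properly nested → yes

Answer: yes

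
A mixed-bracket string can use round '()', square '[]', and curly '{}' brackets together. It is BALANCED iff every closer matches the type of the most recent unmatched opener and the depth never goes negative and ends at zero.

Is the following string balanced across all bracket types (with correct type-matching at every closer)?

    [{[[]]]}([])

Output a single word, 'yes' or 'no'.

Answer: no

Derivation:
pos 0: push '['; stack = [
pos 1: push '{'; stack = [{
pos 2: push '['; stack = [{[
pos 3: push '['; stack = [{[[
pos 4: ']' matches '['; pop; stack = [{[
pos 5: ']' matches '['; pop; stack = [{
pos 6: saw closer ']' but top of stack is '{' (expected '}') → INVALID
Verdict: type mismatch at position 6: ']' closes '{' → no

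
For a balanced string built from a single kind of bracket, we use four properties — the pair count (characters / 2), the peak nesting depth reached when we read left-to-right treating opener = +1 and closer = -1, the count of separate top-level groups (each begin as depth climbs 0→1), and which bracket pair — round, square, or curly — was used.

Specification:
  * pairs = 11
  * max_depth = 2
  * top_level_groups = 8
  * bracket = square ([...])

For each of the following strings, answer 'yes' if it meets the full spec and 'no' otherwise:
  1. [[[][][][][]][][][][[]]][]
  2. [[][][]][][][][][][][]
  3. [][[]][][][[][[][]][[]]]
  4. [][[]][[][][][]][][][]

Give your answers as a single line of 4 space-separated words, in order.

String 1 '[[[][][][][]][][][][[]]][]': depth seq [1 2 3 2 3 2 3 2 3 2 3 2 1 2 1 2 1 2 1 2 3 2 1 0 1 0]
  -> pairs=13 depth=3 groups=2 -> no
String 2 '[[][][]][][][][][][][]': depth seq [1 2 1 2 1 2 1 0 1 0 1 0 1 0 1 0 1 0 1 0 1 0]
  -> pairs=11 depth=2 groups=8 -> yes
String 3 '[][[]][][][[][[][]][[]]]': depth seq [1 0 1 2 1 0 1 0 1 0 1 2 1 2 3 2 3 2 1 2 3 2 1 0]
  -> pairs=12 depth=3 groups=5 -> no
String 4 '[][[]][[][][][]][][][]': depth seq [1 0 1 2 1 0 1 2 1 2 1 2 1 2 1 0 1 0 1 0 1 0]
  -> pairs=11 depth=2 groups=6 -> no

Answer: no yes no no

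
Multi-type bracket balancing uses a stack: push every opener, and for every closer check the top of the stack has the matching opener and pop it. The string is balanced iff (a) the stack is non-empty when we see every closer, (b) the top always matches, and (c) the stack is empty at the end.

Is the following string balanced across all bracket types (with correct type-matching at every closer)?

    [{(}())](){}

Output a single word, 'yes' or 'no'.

pos 0: push '['; stack = [
pos 1: push '{'; stack = [{
pos 2: push '('; stack = [{(
pos 3: saw closer '}' but top of stack is '(' (expected ')') → INVALID
Verdict: type mismatch at position 3: '}' closes '(' → no

Answer: no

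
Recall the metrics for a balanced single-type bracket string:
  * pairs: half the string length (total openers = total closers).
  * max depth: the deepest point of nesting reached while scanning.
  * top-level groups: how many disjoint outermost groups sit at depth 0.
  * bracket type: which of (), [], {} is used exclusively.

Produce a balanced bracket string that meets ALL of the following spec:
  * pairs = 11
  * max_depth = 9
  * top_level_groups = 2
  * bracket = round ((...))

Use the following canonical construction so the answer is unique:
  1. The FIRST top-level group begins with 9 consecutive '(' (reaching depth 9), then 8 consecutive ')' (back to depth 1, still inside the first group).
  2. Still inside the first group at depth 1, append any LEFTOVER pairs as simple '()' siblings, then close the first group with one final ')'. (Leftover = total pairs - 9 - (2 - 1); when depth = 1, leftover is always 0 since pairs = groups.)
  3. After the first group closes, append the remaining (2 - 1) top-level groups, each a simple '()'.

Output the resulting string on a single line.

Answer: ((((((((())))))))())()

Derivation:
Spec: pairs=11 depth=9 groups=2
Leftover pairs = 11 - 9 - (2-1) = 1
First group: deep chain of depth 9 + 1 sibling pairs
Remaining 1 groups: simple '()' each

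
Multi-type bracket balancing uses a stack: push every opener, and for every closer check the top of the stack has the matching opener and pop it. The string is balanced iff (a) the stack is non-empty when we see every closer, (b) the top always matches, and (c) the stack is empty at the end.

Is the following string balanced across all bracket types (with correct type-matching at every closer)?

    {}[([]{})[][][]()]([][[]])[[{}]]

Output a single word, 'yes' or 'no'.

Answer: yes

Derivation:
pos 0: push '{'; stack = {
pos 1: '}' matches '{'; pop; stack = (empty)
pos 2: push '['; stack = [
pos 3: push '('; stack = [(
pos 4: push '['; stack = [([
pos 5: ']' matches '['; pop; stack = [(
pos 6: push '{'; stack = [({
pos 7: '}' matches '{'; pop; stack = [(
pos 8: ')' matches '('; pop; stack = [
pos 9: push '['; stack = [[
pos 10: ']' matches '['; pop; stack = [
pos 11: push '['; stack = [[
pos 12: ']' matches '['; pop; stack = [
pos 13: push '['; stack = [[
pos 14: ']' matches '['; pop; stack = [
pos 15: push '('; stack = [(
pos 16: ')' matches '('; pop; stack = [
pos 17: ']' matches '['; pop; stack = (empty)
pos 18: push '('; stack = (
pos 19: push '['; stack = ([
pos 20: ']' matches '['; pop; stack = (
pos 21: push '['; stack = ([
pos 22: push '['; stack = ([[
pos 23: ']' matches '['; pop; stack = ([
pos 24: ']' matches '['; pop; stack = (
pos 25: ')' matches '('; pop; stack = (empty)
pos 26: push '['; stack = [
pos 27: push '['; stack = [[
pos 28: push '{'; stack = [[{
pos 29: '}' matches '{'; pop; stack = [[
pos 30: ']' matches '['; pop; stack = [
pos 31: ']' matches '['; pop; stack = (empty)
end: stack empty → VALID
Verdict: properly nested → yes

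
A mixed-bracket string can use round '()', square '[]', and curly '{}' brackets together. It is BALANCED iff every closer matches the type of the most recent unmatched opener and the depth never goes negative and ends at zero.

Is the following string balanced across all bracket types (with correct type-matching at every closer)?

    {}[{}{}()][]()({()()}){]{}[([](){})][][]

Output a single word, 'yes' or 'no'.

Answer: no

Derivation:
pos 0: push '{'; stack = {
pos 1: '}' matches '{'; pop; stack = (empty)
pos 2: push '['; stack = [
pos 3: push '{'; stack = [{
pos 4: '}' matches '{'; pop; stack = [
pos 5: push '{'; stack = [{
pos 6: '}' matches '{'; pop; stack = [
pos 7: push '('; stack = [(
pos 8: ')' matches '('; pop; stack = [
pos 9: ']' matches '['; pop; stack = (empty)
pos 10: push '['; stack = [
pos 11: ']' matches '['; pop; stack = (empty)
pos 12: push '('; stack = (
pos 13: ')' matches '('; pop; stack = (empty)
pos 14: push '('; stack = (
pos 15: push '{'; stack = ({
pos 16: push '('; stack = ({(
pos 17: ')' matches '('; pop; stack = ({
pos 18: push '('; stack = ({(
pos 19: ')' matches '('; pop; stack = ({
pos 20: '}' matches '{'; pop; stack = (
pos 21: ')' matches '('; pop; stack = (empty)
pos 22: push '{'; stack = {
pos 23: saw closer ']' but top of stack is '{' (expected '}') → INVALID
Verdict: type mismatch at position 23: ']' closes '{' → no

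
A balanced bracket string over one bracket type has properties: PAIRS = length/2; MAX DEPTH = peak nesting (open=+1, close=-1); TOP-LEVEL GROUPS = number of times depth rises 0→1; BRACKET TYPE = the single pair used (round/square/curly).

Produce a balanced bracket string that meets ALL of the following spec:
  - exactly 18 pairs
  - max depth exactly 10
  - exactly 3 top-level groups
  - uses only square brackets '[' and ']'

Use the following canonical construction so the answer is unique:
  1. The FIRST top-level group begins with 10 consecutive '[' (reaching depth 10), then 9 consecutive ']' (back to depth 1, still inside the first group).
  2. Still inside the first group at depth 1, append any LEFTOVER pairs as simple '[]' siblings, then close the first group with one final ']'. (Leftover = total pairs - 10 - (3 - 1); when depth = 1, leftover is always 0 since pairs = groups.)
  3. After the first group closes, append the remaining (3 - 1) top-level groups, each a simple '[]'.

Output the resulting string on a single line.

Spec: pairs=18 depth=10 groups=3
Leftover pairs = 18 - 10 - (3-1) = 6
First group: deep chain of depth 10 + 6 sibling pairs
Remaining 2 groups: simple '[]' each

Answer: [[[[[[[[[[]]]]]]]]][][][][][][]][][]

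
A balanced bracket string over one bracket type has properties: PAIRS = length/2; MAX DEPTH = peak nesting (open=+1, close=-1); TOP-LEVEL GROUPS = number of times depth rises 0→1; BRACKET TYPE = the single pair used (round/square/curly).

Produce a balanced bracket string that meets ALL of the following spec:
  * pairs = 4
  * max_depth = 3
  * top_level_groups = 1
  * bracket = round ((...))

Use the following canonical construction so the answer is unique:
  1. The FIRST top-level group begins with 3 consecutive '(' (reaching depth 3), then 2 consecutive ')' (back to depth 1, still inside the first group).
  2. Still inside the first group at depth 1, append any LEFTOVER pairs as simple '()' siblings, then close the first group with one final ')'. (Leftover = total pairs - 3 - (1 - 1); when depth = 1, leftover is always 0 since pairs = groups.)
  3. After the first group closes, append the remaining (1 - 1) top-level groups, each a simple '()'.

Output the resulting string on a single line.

Answer: ((())())

Derivation:
Spec: pairs=4 depth=3 groups=1
Leftover pairs = 4 - 3 - (1-1) = 1
First group: deep chain of depth 3 + 1 sibling pairs
Remaining 0 groups: simple '()' each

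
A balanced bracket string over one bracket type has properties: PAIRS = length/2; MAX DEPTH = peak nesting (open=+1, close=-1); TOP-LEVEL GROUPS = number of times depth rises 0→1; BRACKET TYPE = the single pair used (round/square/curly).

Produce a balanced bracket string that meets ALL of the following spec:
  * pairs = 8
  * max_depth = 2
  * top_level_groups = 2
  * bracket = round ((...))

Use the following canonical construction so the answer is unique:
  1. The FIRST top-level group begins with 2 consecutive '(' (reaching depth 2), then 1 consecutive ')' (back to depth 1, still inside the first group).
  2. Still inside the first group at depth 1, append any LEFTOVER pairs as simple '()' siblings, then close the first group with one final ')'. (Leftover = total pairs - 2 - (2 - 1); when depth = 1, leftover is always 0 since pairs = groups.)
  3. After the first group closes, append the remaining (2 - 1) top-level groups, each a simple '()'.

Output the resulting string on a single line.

Answer: (()()()()()())()

Derivation:
Spec: pairs=8 depth=2 groups=2
Leftover pairs = 8 - 2 - (2-1) = 5
First group: deep chain of depth 2 + 5 sibling pairs
Remaining 1 groups: simple '()' each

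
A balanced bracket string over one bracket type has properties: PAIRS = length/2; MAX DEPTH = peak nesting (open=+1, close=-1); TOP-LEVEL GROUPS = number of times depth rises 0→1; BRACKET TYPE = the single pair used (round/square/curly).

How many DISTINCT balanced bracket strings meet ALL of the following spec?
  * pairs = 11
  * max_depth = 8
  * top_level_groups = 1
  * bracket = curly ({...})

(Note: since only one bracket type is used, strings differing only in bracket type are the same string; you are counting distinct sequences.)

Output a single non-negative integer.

Spec: pairs=11 depth=8 groups=1
Count(depth <= 8) = 16645
Count(depth <= 7) = 16016
Count(depth == 8) = 16645 - 16016 = 629

Answer: 629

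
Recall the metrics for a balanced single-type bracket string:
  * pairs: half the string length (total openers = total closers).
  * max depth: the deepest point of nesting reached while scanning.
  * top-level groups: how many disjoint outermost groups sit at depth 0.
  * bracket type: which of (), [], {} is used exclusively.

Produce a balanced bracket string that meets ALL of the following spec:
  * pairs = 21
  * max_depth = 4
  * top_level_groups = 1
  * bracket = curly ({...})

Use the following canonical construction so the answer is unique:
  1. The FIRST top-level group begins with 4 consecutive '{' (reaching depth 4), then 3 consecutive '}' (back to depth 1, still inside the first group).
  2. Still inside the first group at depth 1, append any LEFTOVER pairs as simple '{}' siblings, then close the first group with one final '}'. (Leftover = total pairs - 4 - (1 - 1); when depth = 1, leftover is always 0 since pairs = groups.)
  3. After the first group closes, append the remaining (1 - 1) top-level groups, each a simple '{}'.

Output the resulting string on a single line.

Answer: {{{{}}}{}{}{}{}{}{}{}{}{}{}{}{}{}{}{}{}{}}

Derivation:
Spec: pairs=21 depth=4 groups=1
Leftover pairs = 21 - 4 - (1-1) = 17
First group: deep chain of depth 4 + 17 sibling pairs
Remaining 0 groups: simple '{}' each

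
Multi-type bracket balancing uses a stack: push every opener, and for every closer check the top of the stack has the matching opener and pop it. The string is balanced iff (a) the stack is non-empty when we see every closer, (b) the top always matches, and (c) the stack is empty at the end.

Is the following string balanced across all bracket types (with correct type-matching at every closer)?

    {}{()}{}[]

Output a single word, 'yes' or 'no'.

Answer: yes

Derivation:
pos 0: push '{'; stack = {
pos 1: '}' matches '{'; pop; stack = (empty)
pos 2: push '{'; stack = {
pos 3: push '('; stack = {(
pos 4: ')' matches '('; pop; stack = {
pos 5: '}' matches '{'; pop; stack = (empty)
pos 6: push '{'; stack = {
pos 7: '}' matches '{'; pop; stack = (empty)
pos 8: push '['; stack = [
pos 9: ']' matches '['; pop; stack = (empty)
end: stack empty → VALID
Verdict: properly nested → yes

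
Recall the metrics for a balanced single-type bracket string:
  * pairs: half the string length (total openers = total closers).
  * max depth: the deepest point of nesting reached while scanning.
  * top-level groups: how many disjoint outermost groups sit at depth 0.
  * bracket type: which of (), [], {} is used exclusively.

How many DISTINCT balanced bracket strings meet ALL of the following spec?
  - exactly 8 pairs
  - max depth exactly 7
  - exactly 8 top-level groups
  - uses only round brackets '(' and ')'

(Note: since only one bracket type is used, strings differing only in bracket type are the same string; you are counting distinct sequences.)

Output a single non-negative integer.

Answer: 0

Derivation:
Spec: pairs=8 depth=7 groups=8
Count(depth <= 7) = 1
Count(depth <= 6) = 1
Count(depth == 7) = 1 - 1 = 0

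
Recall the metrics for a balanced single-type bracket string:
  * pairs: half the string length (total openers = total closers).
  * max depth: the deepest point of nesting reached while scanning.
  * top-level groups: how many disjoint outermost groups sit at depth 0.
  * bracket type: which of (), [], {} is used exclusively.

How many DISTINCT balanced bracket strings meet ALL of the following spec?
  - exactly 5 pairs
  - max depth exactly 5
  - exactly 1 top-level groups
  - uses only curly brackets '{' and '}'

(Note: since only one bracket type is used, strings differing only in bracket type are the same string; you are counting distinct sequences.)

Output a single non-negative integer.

Answer: 1

Derivation:
Spec: pairs=5 depth=5 groups=1
Count(depth <= 5) = 14
Count(depth <= 4) = 13
Count(depth == 5) = 14 - 13 = 1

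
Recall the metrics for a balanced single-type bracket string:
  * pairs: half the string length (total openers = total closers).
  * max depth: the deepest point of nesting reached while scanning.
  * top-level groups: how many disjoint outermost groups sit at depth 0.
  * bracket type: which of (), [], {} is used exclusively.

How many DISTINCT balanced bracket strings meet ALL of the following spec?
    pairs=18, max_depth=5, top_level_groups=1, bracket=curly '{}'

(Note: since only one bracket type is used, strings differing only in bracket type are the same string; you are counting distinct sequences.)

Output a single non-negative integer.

Spec: pairs=18 depth=5 groups=1
Count(depth <= 5) = 21523361
Count(depth <= 4) = 3524578
Count(depth == 5) = 21523361 - 3524578 = 17998783

Answer: 17998783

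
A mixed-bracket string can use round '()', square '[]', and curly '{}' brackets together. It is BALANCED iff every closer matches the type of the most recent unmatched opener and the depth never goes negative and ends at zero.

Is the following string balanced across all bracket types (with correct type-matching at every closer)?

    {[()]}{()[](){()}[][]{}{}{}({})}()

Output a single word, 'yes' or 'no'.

pos 0: push '{'; stack = {
pos 1: push '['; stack = {[
pos 2: push '('; stack = {[(
pos 3: ')' matches '('; pop; stack = {[
pos 4: ']' matches '['; pop; stack = {
pos 5: '}' matches '{'; pop; stack = (empty)
pos 6: push '{'; stack = {
pos 7: push '('; stack = {(
pos 8: ')' matches '('; pop; stack = {
pos 9: push '['; stack = {[
pos 10: ']' matches '['; pop; stack = {
pos 11: push '('; stack = {(
pos 12: ')' matches '('; pop; stack = {
pos 13: push '{'; stack = {{
pos 14: push '('; stack = {{(
pos 15: ')' matches '('; pop; stack = {{
pos 16: '}' matches '{'; pop; stack = {
pos 17: push '['; stack = {[
pos 18: ']' matches '['; pop; stack = {
pos 19: push '['; stack = {[
pos 20: ']' matches '['; pop; stack = {
pos 21: push '{'; stack = {{
pos 22: '}' matches '{'; pop; stack = {
pos 23: push '{'; stack = {{
pos 24: '}' matches '{'; pop; stack = {
pos 25: push '{'; stack = {{
pos 26: '}' matches '{'; pop; stack = {
pos 27: push '('; stack = {(
pos 28: push '{'; stack = {({
pos 29: '}' matches '{'; pop; stack = {(
pos 30: ')' matches '('; pop; stack = {
pos 31: '}' matches '{'; pop; stack = (empty)
pos 32: push '('; stack = (
pos 33: ')' matches '('; pop; stack = (empty)
end: stack empty → VALID
Verdict: properly nested → yes

Answer: yes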